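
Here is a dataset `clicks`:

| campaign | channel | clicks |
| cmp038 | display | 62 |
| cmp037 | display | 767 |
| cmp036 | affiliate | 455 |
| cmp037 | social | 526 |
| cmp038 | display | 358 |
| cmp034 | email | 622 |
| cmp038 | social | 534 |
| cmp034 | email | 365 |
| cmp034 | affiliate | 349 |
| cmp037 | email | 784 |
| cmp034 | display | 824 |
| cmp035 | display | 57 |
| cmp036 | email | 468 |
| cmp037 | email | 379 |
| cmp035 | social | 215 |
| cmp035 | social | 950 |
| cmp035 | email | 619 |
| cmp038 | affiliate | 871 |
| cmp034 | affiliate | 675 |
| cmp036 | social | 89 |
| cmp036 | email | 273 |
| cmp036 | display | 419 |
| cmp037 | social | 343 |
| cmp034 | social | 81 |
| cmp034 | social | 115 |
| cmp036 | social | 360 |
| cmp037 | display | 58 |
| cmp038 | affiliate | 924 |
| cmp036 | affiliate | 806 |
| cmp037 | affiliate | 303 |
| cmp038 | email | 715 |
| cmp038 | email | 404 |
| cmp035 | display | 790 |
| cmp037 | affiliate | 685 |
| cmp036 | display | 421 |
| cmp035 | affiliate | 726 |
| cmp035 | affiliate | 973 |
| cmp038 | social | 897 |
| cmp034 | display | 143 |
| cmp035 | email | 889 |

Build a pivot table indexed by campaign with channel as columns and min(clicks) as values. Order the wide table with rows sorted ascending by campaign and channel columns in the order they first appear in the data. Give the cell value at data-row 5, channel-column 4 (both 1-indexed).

With rows sorted ascending by campaign, row 5 is campaign=cmp038. channel columns in first-appearance order: display, affiliate, social, email; column 4 is email.
Long rows with campaign=cmp038, channel=email: min(715, 404) = 404.

404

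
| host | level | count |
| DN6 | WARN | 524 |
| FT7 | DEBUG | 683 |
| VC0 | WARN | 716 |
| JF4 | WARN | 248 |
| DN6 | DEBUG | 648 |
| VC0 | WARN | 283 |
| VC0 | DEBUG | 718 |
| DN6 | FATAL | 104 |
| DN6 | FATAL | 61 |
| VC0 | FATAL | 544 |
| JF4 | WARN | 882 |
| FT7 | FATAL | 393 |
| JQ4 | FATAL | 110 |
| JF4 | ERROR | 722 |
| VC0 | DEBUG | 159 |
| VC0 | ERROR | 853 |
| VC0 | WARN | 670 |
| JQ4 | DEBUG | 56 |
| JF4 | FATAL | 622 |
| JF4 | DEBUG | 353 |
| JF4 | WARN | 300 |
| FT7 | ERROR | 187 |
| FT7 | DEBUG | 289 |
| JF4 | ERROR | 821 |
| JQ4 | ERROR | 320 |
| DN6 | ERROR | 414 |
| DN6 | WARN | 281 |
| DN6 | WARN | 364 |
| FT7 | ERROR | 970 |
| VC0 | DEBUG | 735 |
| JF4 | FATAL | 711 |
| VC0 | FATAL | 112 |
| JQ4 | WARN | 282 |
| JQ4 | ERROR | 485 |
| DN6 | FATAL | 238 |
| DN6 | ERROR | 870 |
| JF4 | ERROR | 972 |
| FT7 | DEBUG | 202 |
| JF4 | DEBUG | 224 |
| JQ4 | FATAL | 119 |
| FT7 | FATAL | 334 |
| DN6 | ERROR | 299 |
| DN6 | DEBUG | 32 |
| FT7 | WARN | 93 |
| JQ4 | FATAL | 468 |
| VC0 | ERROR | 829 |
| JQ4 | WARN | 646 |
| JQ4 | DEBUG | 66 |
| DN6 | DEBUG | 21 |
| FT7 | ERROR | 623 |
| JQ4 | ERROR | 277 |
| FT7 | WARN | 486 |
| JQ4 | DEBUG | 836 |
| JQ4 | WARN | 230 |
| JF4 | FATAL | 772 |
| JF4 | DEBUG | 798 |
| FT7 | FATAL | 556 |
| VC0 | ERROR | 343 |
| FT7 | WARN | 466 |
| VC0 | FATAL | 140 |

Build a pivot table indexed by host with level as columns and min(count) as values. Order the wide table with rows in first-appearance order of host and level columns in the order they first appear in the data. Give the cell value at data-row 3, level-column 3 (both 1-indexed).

With rows in first-appearance order of host, row 3 is host=VC0. level columns in first-appearance order: WARN, DEBUG, FATAL, ERROR; column 3 is FATAL.
Long rows with host=VC0, level=FATAL: min(544, 112, 140) = 112.

112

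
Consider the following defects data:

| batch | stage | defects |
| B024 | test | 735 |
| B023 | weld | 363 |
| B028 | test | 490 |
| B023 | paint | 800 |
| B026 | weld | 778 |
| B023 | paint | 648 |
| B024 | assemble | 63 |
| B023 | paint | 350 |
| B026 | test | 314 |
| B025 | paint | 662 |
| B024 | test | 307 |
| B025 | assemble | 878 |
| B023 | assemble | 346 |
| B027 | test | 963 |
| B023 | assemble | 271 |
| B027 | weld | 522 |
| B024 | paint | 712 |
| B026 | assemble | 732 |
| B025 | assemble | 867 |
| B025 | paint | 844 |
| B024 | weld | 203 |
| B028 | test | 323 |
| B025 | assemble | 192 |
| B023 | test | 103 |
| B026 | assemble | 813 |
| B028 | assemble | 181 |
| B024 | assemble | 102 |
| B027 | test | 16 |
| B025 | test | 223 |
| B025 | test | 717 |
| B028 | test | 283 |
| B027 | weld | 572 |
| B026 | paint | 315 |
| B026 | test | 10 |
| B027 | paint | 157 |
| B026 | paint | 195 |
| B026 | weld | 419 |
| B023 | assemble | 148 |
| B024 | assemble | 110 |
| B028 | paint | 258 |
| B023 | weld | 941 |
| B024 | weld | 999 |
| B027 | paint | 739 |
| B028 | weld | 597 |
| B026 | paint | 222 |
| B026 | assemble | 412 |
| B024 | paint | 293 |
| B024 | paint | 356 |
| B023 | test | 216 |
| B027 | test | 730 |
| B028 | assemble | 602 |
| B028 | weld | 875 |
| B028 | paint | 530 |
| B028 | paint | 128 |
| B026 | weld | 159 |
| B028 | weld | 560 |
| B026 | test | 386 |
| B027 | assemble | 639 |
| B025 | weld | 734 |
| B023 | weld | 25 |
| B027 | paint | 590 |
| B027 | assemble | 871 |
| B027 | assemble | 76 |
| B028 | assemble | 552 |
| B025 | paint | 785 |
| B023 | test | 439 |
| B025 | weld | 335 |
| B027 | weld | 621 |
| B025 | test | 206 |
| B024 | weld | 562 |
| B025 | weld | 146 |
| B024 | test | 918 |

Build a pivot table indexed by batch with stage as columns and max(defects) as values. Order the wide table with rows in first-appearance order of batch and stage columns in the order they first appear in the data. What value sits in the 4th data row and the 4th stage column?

With rows in first-appearance order of batch, row 4 is batch=B026. stage columns in first-appearance order: test, weld, paint, assemble; column 4 is assemble.
Long rows with batch=B026, stage=assemble: max(732, 813, 412) = 813.

813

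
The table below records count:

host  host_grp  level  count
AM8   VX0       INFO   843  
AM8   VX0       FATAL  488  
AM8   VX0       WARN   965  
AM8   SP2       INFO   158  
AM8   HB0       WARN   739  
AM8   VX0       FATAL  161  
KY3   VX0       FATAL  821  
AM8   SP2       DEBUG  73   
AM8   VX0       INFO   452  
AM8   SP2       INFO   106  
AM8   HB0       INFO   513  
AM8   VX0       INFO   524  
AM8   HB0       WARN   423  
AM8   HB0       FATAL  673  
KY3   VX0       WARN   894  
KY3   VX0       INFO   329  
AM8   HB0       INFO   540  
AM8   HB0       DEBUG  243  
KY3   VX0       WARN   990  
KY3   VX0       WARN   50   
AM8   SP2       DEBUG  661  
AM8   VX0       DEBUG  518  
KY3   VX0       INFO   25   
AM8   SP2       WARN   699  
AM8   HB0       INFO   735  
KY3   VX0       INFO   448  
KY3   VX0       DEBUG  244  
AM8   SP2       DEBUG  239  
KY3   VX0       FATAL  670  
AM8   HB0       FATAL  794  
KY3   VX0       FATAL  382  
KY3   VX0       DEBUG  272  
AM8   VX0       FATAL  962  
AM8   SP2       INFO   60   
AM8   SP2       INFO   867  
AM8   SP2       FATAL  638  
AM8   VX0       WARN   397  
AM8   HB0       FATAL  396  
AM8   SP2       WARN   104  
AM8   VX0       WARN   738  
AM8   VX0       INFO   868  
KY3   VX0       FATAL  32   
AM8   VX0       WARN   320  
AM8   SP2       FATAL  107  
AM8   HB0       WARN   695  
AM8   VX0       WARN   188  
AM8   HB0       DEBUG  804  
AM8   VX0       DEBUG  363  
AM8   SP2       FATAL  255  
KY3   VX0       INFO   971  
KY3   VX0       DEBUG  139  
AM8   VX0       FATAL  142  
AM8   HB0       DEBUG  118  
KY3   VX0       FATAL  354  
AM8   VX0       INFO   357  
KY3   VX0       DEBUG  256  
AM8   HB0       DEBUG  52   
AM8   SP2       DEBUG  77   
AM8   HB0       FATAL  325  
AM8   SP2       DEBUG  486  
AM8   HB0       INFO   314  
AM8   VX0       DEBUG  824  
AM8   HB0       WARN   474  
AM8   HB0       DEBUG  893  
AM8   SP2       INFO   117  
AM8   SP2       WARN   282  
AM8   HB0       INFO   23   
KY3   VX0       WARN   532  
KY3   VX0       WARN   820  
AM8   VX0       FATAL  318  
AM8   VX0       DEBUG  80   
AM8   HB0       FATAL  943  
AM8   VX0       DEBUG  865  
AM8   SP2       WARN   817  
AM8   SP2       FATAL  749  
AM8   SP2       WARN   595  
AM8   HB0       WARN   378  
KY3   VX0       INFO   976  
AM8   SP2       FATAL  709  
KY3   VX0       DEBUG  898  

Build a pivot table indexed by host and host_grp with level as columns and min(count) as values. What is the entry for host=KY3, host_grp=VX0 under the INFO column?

25

Rows with host=KY3, host_grp=VX0 and level=INFO: count values are 329, 25, 448, 971, 976.
min(329, 25, 448, 971, 976) = 25.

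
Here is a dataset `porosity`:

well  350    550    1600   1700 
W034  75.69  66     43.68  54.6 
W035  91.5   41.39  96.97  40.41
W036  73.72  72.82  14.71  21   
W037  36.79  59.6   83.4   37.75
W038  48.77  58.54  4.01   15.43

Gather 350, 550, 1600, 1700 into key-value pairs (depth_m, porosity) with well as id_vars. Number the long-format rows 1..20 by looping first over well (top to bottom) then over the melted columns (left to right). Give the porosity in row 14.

20 rows total (5 × 4). Row 14: index ⌊(14-1)/4⌋ = 3 into well → W037; (14-1) mod 4 = 1 into the melted columns → 550.
So row 14 is (W037, 550, 59.6); porosity = 59.6.

59.6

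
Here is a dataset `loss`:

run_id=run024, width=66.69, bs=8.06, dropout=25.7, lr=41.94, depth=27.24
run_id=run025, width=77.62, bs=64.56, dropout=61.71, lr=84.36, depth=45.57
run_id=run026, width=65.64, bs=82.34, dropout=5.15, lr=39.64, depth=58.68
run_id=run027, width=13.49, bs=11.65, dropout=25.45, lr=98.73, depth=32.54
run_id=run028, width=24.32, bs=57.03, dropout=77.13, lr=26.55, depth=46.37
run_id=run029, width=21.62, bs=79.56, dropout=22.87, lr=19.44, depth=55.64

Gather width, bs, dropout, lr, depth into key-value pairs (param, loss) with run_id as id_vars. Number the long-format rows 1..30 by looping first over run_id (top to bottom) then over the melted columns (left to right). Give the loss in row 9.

30 rows total (6 × 5). Row 9: index ⌊(9-1)/5⌋ = 1 into run_id → run025; (9-1) mod 5 = 3 into the melted columns → lr.
So row 9 is (run025, lr, 84.36); loss = 84.36.

84.36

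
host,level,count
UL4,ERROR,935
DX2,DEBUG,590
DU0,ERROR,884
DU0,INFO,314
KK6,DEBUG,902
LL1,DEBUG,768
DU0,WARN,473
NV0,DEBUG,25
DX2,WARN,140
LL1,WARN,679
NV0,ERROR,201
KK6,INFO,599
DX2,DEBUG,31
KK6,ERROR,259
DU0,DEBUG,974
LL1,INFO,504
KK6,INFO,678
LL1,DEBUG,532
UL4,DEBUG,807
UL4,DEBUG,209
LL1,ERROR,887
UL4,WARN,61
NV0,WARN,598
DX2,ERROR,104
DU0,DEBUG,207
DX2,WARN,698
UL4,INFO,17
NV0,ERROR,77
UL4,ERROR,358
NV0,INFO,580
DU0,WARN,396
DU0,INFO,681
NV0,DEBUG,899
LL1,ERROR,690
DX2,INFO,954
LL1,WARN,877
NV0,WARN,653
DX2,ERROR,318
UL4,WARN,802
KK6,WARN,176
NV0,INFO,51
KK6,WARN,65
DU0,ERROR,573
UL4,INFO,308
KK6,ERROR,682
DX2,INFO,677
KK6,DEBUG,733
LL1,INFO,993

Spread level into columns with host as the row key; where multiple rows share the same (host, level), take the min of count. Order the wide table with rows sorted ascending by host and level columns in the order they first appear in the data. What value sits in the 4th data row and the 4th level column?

With rows sorted ascending by host, row 4 is host=LL1. level columns in first-appearance order: ERROR, DEBUG, INFO, WARN; column 4 is WARN.
Long rows with host=LL1, level=WARN: min(679, 877) = 679.

679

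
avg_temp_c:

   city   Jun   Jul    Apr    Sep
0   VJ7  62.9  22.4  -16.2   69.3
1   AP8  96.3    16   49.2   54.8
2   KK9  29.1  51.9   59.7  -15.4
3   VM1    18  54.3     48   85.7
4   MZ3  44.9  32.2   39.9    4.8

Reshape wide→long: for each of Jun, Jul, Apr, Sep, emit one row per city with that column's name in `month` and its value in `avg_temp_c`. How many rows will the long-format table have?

5 city values × 4 melted columns = 20 rows.

20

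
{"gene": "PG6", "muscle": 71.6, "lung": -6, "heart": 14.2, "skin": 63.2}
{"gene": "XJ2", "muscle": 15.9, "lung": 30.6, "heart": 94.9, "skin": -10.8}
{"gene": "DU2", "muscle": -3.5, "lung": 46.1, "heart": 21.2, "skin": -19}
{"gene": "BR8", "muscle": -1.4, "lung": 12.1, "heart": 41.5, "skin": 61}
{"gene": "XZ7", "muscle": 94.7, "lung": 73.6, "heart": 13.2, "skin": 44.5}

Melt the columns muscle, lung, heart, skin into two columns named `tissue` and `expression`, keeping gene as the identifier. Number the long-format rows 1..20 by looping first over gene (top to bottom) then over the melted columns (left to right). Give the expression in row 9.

-3.5

20 rows total (5 × 4). Row 9: index ⌊(9-1)/4⌋ = 2 into gene → DU2; (9-1) mod 4 = 0 into the melted columns → muscle.
So row 9 is (DU2, muscle, -3.5); expression = -3.5.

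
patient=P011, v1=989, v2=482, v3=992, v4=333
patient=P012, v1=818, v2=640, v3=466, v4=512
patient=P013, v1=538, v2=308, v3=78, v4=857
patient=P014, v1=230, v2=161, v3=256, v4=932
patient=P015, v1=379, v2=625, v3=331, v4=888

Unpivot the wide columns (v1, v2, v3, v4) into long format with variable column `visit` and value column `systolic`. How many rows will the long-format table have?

5 patient values × 4 melted columns = 20 rows.

20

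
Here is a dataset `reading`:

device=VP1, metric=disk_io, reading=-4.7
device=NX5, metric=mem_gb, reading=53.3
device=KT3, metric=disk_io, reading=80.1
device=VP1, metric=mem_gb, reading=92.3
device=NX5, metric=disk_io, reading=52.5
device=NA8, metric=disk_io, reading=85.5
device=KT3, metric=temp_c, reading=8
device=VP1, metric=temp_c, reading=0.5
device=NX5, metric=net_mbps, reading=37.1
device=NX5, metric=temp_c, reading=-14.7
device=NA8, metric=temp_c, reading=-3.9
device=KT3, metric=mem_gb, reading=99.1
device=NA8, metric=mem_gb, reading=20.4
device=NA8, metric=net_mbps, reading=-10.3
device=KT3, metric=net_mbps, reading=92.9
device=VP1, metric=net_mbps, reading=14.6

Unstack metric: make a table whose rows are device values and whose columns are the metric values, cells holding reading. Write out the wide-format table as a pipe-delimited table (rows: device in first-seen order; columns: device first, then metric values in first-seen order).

| device | disk_io | mem_gb | temp_c | net_mbps |
| VP1 | -4.7 | 92.3 | 0.5 | 14.6 |
| NX5 | 52.5 | 53.3 | -14.7 | 37.1 |
| KT3 | 80.1 | 99.1 | 8 | 92.9 |
| NA8 | 85.5 | 20.4 | -3.9 | -10.3 |

Columns: device plus the 4 distinct metric values (disk_io, mem_gb, temp_c, net_mbps).
For example, row VP1 column disk_io takes reading=-4.7 from the long row (VP1, disk_io).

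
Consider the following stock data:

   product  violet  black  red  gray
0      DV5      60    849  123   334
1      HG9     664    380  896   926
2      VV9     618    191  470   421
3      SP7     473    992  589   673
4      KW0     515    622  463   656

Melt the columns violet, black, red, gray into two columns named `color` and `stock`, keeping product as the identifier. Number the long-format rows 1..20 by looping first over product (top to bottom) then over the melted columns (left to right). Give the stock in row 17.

20 rows total (5 × 4). Row 17: index ⌊(17-1)/4⌋ = 4 into product → KW0; (17-1) mod 4 = 0 into the melted columns → violet.
So row 17 is (KW0, violet, 515); stock = 515.

515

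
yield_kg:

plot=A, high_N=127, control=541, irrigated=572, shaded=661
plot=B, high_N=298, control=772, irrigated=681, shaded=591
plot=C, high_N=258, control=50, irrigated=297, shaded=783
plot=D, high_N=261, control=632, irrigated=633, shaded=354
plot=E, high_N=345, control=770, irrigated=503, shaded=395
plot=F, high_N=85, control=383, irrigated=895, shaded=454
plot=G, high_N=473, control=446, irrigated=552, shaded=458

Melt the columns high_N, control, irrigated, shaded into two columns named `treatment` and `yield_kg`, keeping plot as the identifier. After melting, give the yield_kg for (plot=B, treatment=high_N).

298

Unpivoting turns each (plot, wide-column) pair into one long row.
The wide cell at row B, column high_N holds 298, so the long row (B, high_N) has yield_kg=298.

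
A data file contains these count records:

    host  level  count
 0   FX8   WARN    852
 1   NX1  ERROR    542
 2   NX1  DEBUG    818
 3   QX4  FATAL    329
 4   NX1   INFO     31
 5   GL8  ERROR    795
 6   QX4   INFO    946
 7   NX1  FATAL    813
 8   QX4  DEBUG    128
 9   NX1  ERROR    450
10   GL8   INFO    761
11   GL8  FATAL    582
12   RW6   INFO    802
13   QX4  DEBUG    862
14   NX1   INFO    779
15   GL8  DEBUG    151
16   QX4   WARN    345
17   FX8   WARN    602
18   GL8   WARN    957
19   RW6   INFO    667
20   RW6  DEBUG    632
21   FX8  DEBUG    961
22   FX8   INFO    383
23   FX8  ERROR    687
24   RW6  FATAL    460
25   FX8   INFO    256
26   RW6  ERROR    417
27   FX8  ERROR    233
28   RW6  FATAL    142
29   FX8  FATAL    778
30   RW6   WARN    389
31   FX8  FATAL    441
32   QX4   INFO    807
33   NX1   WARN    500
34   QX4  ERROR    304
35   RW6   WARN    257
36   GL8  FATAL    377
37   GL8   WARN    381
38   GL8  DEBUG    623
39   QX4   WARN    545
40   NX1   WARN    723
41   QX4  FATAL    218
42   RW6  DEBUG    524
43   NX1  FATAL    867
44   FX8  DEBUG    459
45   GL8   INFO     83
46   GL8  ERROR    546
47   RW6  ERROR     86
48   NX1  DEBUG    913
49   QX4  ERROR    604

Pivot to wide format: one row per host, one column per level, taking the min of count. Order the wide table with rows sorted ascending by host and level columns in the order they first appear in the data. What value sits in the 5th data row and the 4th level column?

With rows sorted ascending by host, row 5 is host=RW6. level columns in first-appearance order: WARN, ERROR, DEBUG, FATAL, INFO; column 4 is FATAL.
Long rows with host=RW6, level=FATAL: min(460, 142) = 142.

142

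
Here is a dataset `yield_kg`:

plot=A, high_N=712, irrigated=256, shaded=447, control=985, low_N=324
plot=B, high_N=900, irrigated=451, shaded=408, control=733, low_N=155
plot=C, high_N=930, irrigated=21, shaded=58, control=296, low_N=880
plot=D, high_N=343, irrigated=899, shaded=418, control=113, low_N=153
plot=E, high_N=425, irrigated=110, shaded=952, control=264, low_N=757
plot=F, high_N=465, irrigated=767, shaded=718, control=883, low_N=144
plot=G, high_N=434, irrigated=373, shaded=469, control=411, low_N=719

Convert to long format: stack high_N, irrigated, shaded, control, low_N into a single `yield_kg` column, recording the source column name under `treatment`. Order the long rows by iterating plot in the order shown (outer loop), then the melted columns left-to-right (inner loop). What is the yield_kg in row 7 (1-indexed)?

451

35 rows total (7 × 5). Row 7: index ⌊(7-1)/5⌋ = 1 into plot → B; (7-1) mod 5 = 1 into the melted columns → irrigated.
So row 7 is (B, irrigated, 451); yield_kg = 451.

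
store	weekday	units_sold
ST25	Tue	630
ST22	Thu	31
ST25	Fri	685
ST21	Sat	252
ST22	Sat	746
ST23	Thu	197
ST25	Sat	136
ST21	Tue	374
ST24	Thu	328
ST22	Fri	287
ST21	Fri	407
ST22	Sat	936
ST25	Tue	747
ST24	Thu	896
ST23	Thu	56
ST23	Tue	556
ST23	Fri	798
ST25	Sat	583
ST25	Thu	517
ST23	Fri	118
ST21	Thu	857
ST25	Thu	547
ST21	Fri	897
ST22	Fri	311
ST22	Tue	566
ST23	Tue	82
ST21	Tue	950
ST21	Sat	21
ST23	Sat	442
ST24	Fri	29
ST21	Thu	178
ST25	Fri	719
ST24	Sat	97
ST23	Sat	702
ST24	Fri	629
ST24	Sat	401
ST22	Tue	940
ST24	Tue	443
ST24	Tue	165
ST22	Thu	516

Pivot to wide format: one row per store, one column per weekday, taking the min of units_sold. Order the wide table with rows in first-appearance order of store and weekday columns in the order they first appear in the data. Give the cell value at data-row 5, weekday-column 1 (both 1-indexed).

With rows in first-appearance order of store, row 5 is store=ST24. weekday columns in first-appearance order: Tue, Thu, Fri, Sat; column 1 is Tue.
Long rows with store=ST24, weekday=Tue: min(443, 165) = 165.

165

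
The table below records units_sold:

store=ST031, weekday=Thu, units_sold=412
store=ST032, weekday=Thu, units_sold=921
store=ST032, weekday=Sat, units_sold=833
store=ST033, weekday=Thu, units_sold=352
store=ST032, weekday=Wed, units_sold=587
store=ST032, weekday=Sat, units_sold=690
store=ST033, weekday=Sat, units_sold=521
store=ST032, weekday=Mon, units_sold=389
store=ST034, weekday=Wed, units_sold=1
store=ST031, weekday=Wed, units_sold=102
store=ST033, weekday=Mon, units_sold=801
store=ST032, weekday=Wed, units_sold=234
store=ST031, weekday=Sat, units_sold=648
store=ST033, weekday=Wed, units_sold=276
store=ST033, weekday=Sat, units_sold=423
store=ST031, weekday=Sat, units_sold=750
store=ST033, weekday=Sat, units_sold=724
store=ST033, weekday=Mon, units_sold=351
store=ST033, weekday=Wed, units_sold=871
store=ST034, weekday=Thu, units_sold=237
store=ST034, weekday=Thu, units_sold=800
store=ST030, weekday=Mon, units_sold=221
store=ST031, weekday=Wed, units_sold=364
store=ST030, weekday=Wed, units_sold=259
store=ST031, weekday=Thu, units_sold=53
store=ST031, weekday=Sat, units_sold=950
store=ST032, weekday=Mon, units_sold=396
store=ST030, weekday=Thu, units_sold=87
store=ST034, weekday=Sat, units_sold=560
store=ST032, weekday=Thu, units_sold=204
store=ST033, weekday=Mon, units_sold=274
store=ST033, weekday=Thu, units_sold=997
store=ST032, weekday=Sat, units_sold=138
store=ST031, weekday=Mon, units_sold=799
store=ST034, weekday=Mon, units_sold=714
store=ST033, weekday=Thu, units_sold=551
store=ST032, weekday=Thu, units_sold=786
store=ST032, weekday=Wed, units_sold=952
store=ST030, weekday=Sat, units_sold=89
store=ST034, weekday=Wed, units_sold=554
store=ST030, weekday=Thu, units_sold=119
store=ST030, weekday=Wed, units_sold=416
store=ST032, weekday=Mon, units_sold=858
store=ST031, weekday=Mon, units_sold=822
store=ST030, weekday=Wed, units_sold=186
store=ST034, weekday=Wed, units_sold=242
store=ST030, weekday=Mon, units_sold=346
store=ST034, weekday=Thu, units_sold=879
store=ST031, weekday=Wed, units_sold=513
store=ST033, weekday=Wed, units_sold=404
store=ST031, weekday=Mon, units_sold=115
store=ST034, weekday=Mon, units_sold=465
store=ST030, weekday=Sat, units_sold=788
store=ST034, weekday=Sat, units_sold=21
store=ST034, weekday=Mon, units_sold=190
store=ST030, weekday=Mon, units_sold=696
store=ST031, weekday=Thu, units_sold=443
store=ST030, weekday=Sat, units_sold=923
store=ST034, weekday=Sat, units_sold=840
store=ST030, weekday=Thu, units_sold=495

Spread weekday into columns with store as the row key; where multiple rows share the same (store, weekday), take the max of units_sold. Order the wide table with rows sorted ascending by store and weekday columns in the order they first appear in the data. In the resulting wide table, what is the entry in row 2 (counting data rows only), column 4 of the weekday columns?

With rows sorted ascending by store, row 2 is store=ST031. weekday columns in first-appearance order: Thu, Sat, Wed, Mon; column 4 is Mon.
Long rows with store=ST031, weekday=Mon: max(799, 822, 115) = 822.

822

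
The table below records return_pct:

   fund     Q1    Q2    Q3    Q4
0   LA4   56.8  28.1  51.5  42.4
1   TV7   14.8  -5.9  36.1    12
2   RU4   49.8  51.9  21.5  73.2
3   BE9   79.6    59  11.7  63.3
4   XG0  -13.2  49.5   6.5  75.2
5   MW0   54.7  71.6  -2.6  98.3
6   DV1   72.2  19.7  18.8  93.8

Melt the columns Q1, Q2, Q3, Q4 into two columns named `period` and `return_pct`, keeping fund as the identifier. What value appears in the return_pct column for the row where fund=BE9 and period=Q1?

Unpivoting turns each (fund, wide-column) pair into one long row.
The wide cell at row BE9, column Q1 holds 79.6, so the long row (BE9, Q1) has return_pct=79.6.

79.6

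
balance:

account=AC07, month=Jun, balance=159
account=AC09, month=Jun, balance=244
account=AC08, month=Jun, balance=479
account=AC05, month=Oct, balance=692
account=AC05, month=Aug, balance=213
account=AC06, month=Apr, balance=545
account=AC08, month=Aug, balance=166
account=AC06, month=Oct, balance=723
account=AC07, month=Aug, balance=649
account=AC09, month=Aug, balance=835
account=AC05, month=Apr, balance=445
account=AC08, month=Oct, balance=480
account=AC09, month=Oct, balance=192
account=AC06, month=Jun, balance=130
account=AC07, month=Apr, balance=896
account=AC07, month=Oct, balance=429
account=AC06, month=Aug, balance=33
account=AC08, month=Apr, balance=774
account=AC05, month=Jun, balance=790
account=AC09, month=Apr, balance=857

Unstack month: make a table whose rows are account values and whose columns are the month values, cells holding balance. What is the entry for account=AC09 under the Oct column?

192

Wide layout: rows indexed by account, columns are the 4 distinct month values (Jun, Oct, Aug, Apr).
Cell (account=AC09, month=Oct) draws from the long row where account=AC09 and month=Oct, which has balance=192.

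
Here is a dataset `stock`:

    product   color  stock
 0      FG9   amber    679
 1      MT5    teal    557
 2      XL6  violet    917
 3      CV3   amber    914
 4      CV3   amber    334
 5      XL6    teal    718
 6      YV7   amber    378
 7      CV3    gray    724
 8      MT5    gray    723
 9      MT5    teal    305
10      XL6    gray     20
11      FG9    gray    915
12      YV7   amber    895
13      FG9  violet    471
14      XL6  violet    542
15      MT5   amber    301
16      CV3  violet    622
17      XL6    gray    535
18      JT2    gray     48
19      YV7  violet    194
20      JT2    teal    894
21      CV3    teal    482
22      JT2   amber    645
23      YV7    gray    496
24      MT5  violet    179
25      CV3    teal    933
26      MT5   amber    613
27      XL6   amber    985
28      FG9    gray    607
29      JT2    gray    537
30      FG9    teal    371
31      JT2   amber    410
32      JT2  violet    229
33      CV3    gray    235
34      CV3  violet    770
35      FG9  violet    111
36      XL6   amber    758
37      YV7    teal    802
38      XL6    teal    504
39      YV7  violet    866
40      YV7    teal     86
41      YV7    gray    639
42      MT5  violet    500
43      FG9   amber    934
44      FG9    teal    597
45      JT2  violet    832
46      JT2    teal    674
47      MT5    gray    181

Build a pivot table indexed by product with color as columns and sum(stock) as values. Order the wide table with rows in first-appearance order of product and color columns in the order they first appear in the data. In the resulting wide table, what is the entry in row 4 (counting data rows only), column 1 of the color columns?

With rows in first-appearance order of product, row 4 is product=CV3. color columns in first-appearance order: amber, teal, violet, gray; column 1 is amber.
Long rows with product=CV3, color=amber: 914 + 334 = 1248.

1248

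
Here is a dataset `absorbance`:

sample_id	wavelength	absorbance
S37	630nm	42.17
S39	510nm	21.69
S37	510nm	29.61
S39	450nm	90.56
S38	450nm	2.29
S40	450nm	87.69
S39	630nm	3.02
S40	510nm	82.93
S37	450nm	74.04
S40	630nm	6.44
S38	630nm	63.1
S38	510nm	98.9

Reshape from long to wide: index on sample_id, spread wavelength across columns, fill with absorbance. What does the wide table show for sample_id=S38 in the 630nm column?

Wide layout: rows indexed by sample_id, columns are the 3 distinct wavelength values (630nm, 510nm, 450nm).
Cell (sample_id=S38, wavelength=630nm) draws from the long row where sample_id=S38 and wavelength=630nm, which has absorbance=63.1.

63.1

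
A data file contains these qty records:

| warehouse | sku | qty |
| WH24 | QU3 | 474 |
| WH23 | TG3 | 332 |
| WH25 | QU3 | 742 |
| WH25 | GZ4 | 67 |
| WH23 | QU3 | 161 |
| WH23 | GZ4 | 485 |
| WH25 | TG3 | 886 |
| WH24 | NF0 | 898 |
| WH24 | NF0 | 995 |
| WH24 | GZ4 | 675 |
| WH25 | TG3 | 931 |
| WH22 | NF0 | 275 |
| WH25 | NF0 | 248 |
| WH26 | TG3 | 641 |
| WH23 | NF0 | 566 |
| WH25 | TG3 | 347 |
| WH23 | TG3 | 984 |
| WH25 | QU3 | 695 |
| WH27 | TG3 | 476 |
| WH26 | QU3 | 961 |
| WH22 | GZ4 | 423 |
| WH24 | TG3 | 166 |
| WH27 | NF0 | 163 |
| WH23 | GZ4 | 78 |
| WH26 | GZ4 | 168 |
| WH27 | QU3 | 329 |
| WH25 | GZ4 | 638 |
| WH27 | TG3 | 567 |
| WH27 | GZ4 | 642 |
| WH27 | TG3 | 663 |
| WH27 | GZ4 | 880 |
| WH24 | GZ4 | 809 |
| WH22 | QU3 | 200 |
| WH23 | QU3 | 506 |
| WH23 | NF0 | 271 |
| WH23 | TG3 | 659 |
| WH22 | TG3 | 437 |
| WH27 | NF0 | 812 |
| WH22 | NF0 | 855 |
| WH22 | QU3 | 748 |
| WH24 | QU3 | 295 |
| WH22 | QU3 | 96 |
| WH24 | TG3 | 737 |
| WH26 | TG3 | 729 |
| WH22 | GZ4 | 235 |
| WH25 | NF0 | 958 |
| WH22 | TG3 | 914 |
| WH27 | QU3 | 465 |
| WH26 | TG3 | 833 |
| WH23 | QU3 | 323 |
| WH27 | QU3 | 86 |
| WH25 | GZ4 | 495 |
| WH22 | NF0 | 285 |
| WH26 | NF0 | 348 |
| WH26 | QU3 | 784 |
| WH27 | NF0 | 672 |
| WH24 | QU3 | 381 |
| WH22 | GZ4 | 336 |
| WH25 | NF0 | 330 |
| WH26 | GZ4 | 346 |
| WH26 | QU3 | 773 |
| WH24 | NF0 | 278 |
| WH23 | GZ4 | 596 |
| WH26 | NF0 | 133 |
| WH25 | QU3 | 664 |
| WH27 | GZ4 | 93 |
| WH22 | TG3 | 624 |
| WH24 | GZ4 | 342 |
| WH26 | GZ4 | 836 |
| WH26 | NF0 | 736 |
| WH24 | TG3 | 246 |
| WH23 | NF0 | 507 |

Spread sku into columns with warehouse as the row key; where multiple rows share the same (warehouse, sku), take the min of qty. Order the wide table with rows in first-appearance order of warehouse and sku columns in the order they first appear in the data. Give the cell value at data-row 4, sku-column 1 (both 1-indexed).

With rows in first-appearance order of warehouse, row 4 is warehouse=WH22. sku columns in first-appearance order: QU3, TG3, GZ4, NF0; column 1 is QU3.
Long rows with warehouse=WH22, sku=QU3: min(200, 748, 96) = 96.

96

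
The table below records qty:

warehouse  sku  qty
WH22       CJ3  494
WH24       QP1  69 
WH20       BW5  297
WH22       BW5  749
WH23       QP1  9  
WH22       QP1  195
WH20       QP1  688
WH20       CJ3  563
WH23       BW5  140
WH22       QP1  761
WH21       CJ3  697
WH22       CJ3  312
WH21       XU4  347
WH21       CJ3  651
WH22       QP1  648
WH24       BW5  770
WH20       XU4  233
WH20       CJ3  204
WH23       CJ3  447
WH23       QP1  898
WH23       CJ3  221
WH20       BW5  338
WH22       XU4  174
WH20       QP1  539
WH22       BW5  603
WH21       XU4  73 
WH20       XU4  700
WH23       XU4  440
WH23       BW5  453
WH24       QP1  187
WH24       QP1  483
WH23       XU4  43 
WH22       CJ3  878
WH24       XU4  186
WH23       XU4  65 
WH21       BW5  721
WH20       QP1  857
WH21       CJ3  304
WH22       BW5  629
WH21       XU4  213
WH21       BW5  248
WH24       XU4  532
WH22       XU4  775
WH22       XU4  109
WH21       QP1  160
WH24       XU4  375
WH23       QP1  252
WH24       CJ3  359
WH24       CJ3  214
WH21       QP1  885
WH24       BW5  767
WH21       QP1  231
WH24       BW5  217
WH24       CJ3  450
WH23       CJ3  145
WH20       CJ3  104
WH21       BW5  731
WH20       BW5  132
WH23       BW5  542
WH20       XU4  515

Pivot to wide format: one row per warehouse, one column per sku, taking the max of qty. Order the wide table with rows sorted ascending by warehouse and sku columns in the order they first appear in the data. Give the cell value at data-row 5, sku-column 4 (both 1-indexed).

532

With rows sorted ascending by warehouse, row 5 is warehouse=WH24. sku columns in first-appearance order: CJ3, QP1, BW5, XU4; column 4 is XU4.
Long rows with warehouse=WH24, sku=XU4: max(186, 532, 375) = 532.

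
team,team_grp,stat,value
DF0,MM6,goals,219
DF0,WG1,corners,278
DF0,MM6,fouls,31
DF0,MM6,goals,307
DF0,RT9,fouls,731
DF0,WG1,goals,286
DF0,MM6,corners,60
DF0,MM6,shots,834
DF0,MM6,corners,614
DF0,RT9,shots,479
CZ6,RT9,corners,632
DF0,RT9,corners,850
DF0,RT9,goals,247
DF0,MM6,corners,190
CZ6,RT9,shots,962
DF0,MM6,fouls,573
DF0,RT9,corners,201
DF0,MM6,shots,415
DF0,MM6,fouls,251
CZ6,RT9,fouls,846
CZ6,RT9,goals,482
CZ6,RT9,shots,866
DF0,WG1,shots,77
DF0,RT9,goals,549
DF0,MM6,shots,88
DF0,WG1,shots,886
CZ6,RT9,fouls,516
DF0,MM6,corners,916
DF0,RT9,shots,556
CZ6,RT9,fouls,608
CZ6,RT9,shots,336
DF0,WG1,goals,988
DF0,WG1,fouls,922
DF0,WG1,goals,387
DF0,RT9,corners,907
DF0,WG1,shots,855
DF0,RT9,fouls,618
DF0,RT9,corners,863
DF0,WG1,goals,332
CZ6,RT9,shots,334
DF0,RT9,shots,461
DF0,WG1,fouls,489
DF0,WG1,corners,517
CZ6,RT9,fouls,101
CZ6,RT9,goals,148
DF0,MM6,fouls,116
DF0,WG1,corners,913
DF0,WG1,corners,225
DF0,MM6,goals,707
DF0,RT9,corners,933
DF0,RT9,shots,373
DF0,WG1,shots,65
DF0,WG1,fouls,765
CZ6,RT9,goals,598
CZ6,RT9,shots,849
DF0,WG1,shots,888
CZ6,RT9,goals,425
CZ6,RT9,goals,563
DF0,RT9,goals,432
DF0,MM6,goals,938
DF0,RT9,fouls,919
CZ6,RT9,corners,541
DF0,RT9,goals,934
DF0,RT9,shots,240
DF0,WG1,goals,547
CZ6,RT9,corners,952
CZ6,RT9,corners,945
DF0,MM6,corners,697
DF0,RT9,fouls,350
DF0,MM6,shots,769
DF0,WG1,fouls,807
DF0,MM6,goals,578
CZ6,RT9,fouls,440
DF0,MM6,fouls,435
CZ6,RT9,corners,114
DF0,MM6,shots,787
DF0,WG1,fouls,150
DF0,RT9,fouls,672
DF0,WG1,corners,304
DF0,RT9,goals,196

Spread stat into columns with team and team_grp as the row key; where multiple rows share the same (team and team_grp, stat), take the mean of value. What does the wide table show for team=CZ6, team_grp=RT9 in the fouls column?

502.20

Rows with team=CZ6, team_grp=RT9 and stat=fouls: value values are 846, 516, 608, 101, 440.
(846 + 516 + 608 + 101 + 440) / 5 = 502.20.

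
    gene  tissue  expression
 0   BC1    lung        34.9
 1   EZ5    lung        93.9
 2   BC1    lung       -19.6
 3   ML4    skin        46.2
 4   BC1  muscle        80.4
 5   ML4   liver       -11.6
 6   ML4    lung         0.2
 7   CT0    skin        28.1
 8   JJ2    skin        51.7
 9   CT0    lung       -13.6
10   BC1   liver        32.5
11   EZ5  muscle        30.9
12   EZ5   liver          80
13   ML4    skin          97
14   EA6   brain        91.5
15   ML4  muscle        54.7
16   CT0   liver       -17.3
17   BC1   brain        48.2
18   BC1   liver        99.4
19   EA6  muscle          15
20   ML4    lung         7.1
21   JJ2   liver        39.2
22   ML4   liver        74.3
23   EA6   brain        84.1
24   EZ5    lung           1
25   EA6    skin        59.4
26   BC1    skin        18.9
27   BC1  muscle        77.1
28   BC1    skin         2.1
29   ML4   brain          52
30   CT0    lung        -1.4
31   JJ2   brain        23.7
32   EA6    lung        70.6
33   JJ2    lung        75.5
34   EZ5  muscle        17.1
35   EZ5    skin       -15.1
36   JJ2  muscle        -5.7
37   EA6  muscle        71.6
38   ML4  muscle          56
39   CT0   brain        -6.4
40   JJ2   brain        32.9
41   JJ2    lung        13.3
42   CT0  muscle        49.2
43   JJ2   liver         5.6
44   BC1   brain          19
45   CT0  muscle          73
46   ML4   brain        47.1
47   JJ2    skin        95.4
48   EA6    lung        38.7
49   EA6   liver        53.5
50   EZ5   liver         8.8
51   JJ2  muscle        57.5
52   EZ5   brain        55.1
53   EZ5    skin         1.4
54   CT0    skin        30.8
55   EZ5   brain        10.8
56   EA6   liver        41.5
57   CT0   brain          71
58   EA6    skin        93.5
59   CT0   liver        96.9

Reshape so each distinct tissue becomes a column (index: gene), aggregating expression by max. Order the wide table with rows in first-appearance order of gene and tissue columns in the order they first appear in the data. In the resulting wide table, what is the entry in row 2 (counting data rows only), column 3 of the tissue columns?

With rows in first-appearance order of gene, row 2 is gene=EZ5. tissue columns in first-appearance order: lung, skin, muscle, liver, brain; column 3 is muscle.
Long rows with gene=EZ5, tissue=muscle: max(30.9, 17.1) = 30.9.

30.9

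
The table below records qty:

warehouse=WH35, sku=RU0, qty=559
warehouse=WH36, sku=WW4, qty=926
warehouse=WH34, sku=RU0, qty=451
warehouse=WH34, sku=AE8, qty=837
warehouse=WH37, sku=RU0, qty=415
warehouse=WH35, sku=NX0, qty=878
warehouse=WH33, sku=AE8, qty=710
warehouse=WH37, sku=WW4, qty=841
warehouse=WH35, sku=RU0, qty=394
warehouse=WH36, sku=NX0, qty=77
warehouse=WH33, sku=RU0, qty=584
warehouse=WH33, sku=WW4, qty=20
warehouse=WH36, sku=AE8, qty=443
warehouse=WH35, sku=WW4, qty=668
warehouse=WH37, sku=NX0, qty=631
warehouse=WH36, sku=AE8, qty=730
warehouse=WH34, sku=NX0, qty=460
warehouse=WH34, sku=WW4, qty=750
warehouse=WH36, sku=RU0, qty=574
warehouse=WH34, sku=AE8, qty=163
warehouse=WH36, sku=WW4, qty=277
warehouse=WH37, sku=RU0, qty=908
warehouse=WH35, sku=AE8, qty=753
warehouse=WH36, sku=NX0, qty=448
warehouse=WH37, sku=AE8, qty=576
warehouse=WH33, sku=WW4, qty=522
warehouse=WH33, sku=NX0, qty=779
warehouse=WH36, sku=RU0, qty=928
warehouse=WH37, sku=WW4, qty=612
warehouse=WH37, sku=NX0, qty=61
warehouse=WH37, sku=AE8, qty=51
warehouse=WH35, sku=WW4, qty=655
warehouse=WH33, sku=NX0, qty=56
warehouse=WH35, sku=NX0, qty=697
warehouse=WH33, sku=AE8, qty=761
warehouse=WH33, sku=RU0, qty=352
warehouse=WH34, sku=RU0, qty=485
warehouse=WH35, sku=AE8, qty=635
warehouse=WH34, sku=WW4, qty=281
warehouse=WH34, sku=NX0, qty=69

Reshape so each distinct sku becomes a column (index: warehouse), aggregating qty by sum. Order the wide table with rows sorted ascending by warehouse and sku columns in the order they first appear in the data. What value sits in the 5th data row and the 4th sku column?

692

With rows sorted ascending by warehouse, row 5 is warehouse=WH37. sku columns in first-appearance order: RU0, WW4, AE8, NX0; column 4 is NX0.
Long rows with warehouse=WH37, sku=NX0: 631 + 61 = 692.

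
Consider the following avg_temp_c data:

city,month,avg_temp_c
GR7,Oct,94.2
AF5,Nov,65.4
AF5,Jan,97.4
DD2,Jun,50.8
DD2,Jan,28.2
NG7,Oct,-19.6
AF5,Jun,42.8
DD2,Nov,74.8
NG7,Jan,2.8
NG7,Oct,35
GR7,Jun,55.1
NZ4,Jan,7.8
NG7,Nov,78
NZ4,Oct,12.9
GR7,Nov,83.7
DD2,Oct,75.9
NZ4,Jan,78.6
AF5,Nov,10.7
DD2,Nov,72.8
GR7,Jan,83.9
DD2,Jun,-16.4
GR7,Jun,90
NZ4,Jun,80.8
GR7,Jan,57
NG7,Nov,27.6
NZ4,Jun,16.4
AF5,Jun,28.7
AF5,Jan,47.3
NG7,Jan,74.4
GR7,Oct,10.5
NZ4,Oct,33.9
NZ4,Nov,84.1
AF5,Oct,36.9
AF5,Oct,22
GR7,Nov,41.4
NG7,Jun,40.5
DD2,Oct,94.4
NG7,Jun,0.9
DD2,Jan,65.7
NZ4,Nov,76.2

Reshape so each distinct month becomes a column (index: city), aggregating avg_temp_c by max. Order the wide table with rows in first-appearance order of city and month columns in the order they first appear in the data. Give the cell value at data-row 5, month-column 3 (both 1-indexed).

With rows in first-appearance order of city, row 5 is city=NZ4. month columns in first-appearance order: Oct, Nov, Jan, Jun; column 3 is Jan.
Long rows with city=NZ4, month=Jan: max(7.8, 78.6) = 78.6.

78.6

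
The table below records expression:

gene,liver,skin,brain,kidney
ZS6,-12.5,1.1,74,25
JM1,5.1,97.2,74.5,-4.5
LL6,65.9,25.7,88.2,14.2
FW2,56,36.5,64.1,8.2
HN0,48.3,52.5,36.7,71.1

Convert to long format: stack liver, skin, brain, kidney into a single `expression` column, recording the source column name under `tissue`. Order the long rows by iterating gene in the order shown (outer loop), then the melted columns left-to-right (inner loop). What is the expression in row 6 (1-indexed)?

20 rows total (5 × 4). Row 6: index ⌊(6-1)/4⌋ = 1 into gene → JM1; (6-1) mod 4 = 1 into the melted columns → skin.
So row 6 is (JM1, skin, 97.2); expression = 97.2.

97.2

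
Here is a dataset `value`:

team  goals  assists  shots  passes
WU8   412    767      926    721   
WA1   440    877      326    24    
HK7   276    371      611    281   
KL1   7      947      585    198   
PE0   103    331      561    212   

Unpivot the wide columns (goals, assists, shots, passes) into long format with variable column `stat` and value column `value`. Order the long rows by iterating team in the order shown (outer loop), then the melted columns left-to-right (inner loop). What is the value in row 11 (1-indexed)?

611

20 rows total (5 × 4). Row 11: index ⌊(11-1)/4⌋ = 2 into team → HK7; (11-1) mod 4 = 2 into the melted columns → shots.
So row 11 is (HK7, shots, 611); value = 611.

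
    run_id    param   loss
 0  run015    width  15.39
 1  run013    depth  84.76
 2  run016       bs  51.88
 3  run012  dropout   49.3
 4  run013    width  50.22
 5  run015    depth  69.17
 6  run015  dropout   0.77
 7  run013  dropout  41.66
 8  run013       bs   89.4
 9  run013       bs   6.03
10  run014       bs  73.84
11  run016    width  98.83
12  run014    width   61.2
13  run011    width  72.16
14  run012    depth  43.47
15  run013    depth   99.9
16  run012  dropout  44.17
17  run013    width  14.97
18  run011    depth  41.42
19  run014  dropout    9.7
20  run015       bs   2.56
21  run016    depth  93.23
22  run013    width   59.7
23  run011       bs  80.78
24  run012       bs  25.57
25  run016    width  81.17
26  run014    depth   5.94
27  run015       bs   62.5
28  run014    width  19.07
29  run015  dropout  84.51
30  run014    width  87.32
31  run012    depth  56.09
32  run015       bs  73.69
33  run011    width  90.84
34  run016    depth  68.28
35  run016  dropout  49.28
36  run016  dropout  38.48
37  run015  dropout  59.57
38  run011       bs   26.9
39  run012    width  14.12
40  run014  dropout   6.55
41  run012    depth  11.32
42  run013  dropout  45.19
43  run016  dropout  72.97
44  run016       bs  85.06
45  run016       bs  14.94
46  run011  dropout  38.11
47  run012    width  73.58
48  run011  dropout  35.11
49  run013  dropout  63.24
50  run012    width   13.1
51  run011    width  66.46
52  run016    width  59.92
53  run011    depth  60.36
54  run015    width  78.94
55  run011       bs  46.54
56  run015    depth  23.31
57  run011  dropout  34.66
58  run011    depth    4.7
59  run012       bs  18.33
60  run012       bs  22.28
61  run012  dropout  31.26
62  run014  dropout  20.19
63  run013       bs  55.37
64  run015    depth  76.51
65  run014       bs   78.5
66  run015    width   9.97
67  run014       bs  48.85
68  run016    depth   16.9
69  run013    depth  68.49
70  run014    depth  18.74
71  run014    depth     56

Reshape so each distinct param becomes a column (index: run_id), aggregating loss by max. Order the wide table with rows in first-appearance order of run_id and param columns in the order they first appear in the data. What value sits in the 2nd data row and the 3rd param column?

89.4

With rows in first-appearance order of run_id, row 2 is run_id=run013. param columns in first-appearance order: width, depth, bs, dropout; column 3 is bs.
Long rows with run_id=run013, param=bs: max(89.4, 6.03, 55.37) = 89.4.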